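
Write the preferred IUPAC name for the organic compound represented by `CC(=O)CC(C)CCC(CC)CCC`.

The longest chain bearing the carbonyl is 10 carbons long (decane).
A ketone (C=O on an internal carbon) is the principal characteristic group, giving the suffix -one.
Choose the numbering such that numbering from this end puts the carbonyl group at C-2 rather than C-9.
This places the carbonyl at C-2; an ethyl group at C-7; a methyl group at C-4.
Prefixes are listed alphabetically: ethyl, methyl.
Assembling the pieces gives 7-ethyl-4-methyldecan-2-one.

7-ethyl-4-methyldecan-2-one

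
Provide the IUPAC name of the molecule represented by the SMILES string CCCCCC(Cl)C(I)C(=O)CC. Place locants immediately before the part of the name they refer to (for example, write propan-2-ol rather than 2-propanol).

5-chloro-4-iododecan-3-one

The longest chain bearing the carbonyl is 10 carbons long (decane).
The principal characteristic group is a ketone (C=O on an internal carbon), named with the suffix -one.
The numbering direction is chosen so that numbering from this end puts the carbonyl group at C-3 rather than C-8.
With this numbering: the carbonyl at C-3; a chloro group at C-5; an iodo group at C-4.
The substituents are ordered alphabetically, ignoring any di-/tri- multipliers.
Assembling the pieces gives 5-chloro-4-iododecan-3-one.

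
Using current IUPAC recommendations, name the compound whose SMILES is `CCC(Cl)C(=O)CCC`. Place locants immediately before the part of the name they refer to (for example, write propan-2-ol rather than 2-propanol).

3-chloroheptan-4-one

The longest carbon chain that includes the carbonyl has 7 carbons, so the parent hydride is heptane.
The highest-priority functional group is a ketone (C=O on an internal carbon), so the name ends in -one.
Number the chain so that the substituent locant set {3} is lower than {5} at the first point of difference.
That gives the carbonyl at C-4; a chloro group at C-3.
Putting it together: 3-chloroheptan-4-one.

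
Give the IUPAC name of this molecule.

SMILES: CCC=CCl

The longest carbon chain that includes the multiple bond has 4 carbons, so the parent hydride is butane.
The chain contains a C=C double bond, so the unsaturation ending is -ene.
The numbering direction is chosen so that numbering from this end puts the double bond at C-1 rather than C-3.
With this numbering: the double bond between C-1 and C-2; a chloro group at C-1.
Putting it together: 1-chlorobut-1-ene.

1-chlorobut-1-ene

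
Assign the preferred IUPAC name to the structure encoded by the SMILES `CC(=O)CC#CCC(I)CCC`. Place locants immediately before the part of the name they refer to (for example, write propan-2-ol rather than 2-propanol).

7-iododec-4-yn-2-one

The longest chain bearing the carbonyl and the multiple bond is 10 carbons long (decane).
The highest-priority functional group is a ketone (C=O on an internal carbon), so the name ends in -one.
A C≡C triple bond in the chain gives the infix -yne-.
Number the chain so that numbering from this end puts the carbonyl group at C-2 rather than C-9.
That gives the carbonyl at C-2; the triple bond between C-4 and C-5; an iodo group at C-7.
Putting it together: 7-iododec-4-yn-2-one.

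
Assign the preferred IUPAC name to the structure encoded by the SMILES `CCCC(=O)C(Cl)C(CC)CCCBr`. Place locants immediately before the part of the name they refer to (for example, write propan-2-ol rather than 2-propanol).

9-bromo-5-chloro-6-ethylnonan-4-one

Counting along the main chain through the carbonyl gives 9 carbons: the parent is nonane.
A ketone (C=O on an internal carbon) is the principal characteristic group, giving the suffix -one.
Choose the numbering such that numbering from this end puts the carbonyl group at C-4 rather than C-6.
With this numbering: the carbonyl at C-4; a bromo group at C-9; a chloro group at C-5; an ethyl group at C-6.
Substituent prefixes are cited in alphabetical order (multiplying prefixes like di-/tri- are ignored for ordering).
Assembling the pieces gives 9-bromo-5-chloro-6-ethylnonan-4-one.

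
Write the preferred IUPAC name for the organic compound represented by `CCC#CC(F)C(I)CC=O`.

Counting along the main chain through the –CHO group and the multiple bond gives 8 carbons: the parent is octane.
The highest-priority functional group is an aldehyde (terminal –CHO), so the name ends in -al.
A C≡C triple bond in the chain gives the infix -yne-.
Choose the numbering such that the aldehyde carbon is C-1 by definition.
That gives the triple bond between C-5 and C-6; a fluoro group at C-4; an iodo group at C-3.
Prefixes are listed alphabetically: fluoro, iodo.
The name is 4-fluoro-3-iodooct-5-ynal.

4-fluoro-3-iodooct-5-ynal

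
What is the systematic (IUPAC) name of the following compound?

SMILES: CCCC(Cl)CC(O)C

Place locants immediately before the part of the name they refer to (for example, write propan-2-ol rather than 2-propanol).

4-chloroheptan-2-ol

The longest chain bearing the –OH group is 7 carbons long (heptane).
The principal characteristic group is an alcohol (–OH), named with the suffix -ol.
The numbering direction is chosen so that numbering from this end puts the hydroxyl group at C-2 rather than C-6.
With this numbering: the hydroxyl at C-2; a chloro group at C-4.
Assembling the pieces gives 4-chloroheptan-2-ol.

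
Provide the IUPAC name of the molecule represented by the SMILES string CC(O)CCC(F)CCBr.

Counting along the main chain through the –OH group gives 7 carbons: the parent is heptane.
An alcohol (–OH) is the principal characteristic group, giving the suffix -ol.
Choose the numbering such that numbering from this end puts the hydroxyl group at C-2 rather than C-6.
With this numbering: the hydroxyl at C-2; a bromo group at C-7; a fluoro group at C-5.
The substituents are ordered alphabetically, ignoring any di-/tri- multipliers.
Putting it together: 7-bromo-5-fluoroheptan-2-ol.

7-bromo-5-fluoroheptan-2-ol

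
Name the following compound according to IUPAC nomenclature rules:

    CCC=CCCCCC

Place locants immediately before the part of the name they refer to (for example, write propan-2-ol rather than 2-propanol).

non-3-ene

The longest carbon chain that includes the multiple bond has 9 carbons, so the parent hydride is nonane.
There is one C=C double bond, indicated by the ending -ene.
Number the chain so that numbering from this end puts the double bond at C-3 rather than C-6.
With this numbering: the double bond between C-3 and C-4.
Assembling the pieces gives non-3-ene.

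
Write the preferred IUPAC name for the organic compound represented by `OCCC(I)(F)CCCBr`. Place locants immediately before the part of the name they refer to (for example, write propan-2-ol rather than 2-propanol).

6-bromo-3-fluoro-3-iodohexan-1-ol

Counting along the main chain through the –OH group gives 6 carbons: the parent is hexane.
An alcohol (–OH) is the principal characteristic group, giving the suffix -ol.
Number the chain so that numbering from this end puts the hydroxyl group at C-1 rather than C-6.
With this numbering: the hydroxyl at C-1; a bromo group at C-6; a fluoro group at C-3; an iodo group at C-3.
Prefixes are listed alphabetically: bromo, fluoro, iodo.
Assembling the pieces gives 6-bromo-3-fluoro-3-iodohexan-1-ol.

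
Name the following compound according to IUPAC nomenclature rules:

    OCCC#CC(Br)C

Counting along the main chain through the –OH group and the multiple bond gives 6 carbons: the parent is hexane.
The highest-priority functional group is an alcohol (–OH), so the name ends in -ol.
The chain contains a C≡C triple bond, so the unsaturation ending is -yne.
Choose the numbering such that numbering from this end puts the hydroxyl group at C-1 rather than C-6.
This places the hydroxyl at C-1; the triple bond between C-3 and C-4; a bromo group at C-5.
Putting it together: 5-bromohex-3-yn-1-ol.

5-bromohex-3-yn-1-ol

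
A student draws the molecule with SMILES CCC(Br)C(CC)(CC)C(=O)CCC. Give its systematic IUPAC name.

The longest chain bearing the carbonyl is 8 carbons long (octane).
The highest-priority functional group is a ketone (C=O on an internal carbon), so the name ends in -one.
Number the chain so that numbering from this end puts the carbonyl group at C-4 rather than C-5.
This places the carbonyl at C-4; a bromo group at C-6; two ethyl groups at C-5.
Substituent prefixes are cited in alphabetical order (multiplying prefixes like di-/tri- are ignored for ordering).
The name is 6-bromo-5,5-diethyloctan-4-one.

6-bromo-5,5-diethyloctan-4-one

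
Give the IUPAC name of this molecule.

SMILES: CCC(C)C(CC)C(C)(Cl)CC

3-chloro-4-ethyl-3,5-dimethylheptane

The longest carbon chain is 7 atoms: the parent is heptane.
Number the chain so that the substituent locant set {3,3,4,5} is lower than {3,4,5,5} at the first point of difference.
This places a chloro group at C-3; an ethyl group at C-4; methyl groups at C-3 and C-5.
Substituent prefixes are cited in alphabetical order (multiplying prefixes like di-/tri- are ignored for ordering).
The name is 3-chloro-4-ethyl-3,5-dimethylheptane.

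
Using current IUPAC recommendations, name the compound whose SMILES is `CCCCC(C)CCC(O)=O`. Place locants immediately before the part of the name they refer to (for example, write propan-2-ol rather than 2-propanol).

4-methyloctanoic acid

The longest carbon chain that includes the –COOH group has 8 carbons, so the parent hydride is octane.
A carboxylic acid (terminal –COOH) is the principal characteristic group, giving the suffix -oic acid.
The numbering direction is chosen so that the carboxylic acid carbon is C-1 by definition.
That gives a methyl group at C-4.
Assembling the pieces gives 4-methyloctanoic acid.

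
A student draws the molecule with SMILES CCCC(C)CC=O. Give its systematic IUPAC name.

The longest carbon chain that includes the –CHO group has 6 carbons, so the parent hydride is hexane.
An aldehyde (terminal –CHO) is the principal characteristic group, giving the suffix -al.
Choose the numbering such that the aldehyde carbon is C-1 by definition.
With this numbering: a methyl group at C-3.
The name is 3-methylhexanal.

3-methylhexanal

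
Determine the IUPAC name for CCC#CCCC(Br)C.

7-bromooct-3-yne

The longest carbon chain that includes the multiple bond has 8 carbons, so the parent hydride is octane.
The chain contains a C≡C triple bond, so the unsaturation ending is -yne.
Choose the numbering such that numbering from this end puts the triple bond at C-3 rather than C-5.
This places the triple bond between C-3 and C-4; a bromo group at C-7.
Assembling the pieces gives 7-bromooct-3-yne.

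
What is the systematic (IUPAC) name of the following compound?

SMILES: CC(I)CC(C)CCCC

2-iodo-4-methyloctane

The longest carbon chain is 8 atoms: the parent is octane.
The numbering direction is chosen so that the substituent locant set {2,4} is lower than {5,7} at the first point of difference.
With this numbering: an iodo group at C-2; a methyl group at C-4.
The substituents are ordered alphabetically, ignoring any di-/tri- multipliers.
Putting it together: 2-iodo-4-methyloctane.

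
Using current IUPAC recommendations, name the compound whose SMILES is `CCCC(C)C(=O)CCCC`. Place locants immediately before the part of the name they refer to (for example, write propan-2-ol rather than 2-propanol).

4-methylnonan-5-one

The longest chain bearing the carbonyl is 9 carbons long (nonane).
A ketone (C=O on an internal carbon) is the principal characteristic group, giving the suffix -one.
The numbering direction is chosen so that the substituent locant set {4} is lower than {6} at the first point of difference.
With this numbering: the carbonyl at C-5; a methyl group at C-4.
The name is 4-methylnonan-5-one.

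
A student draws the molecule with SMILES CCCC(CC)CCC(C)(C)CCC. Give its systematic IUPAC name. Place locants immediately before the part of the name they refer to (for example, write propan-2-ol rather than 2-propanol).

7-ethyl-4,4-dimethyldecane

The parent chain contains 10 carbons (decane).
The numbering direction is chosen so that the substituent locant set {4,4,7} is lower than {4,7,7} at the first point of difference.
With this numbering: an ethyl group at C-7; two methyl groups at C-4.
Substituent prefixes are cited in alphabetical order (multiplying prefixes like di-/tri- are ignored for ordering).
Assembling the pieces gives 7-ethyl-4,4-dimethyldecane.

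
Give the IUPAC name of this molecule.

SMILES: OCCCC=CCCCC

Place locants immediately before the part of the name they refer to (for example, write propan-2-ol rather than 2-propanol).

The longest carbon chain that includes the –OH group and the multiple bond has 9 carbons, so the parent hydride is nonane.
An alcohol (–OH) is the principal characteristic group, giving the suffix -ol.
There is one C=C double bond, indicated by the ending -ene.
Number the chain so that numbering from this end puts the hydroxyl group at C-1 rather than C-9.
That gives the hydroxyl at C-1; the double bond between C-4 and C-5.
Assembling the pieces gives non-4-en-1-ol.

non-4-en-1-ol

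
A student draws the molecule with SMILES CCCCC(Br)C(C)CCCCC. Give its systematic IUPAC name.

5-bromo-6-methylundecane

The longest carbon chain is 11 atoms: the parent is undecane.
Choose the numbering such that the substituent locant set {5,6} is lower than {6,7} at the first point of difference.
With this numbering: a bromo group at C-5; a methyl group at C-6.
Substituent prefixes are cited in alphabetical order (multiplying prefixes like di-/tri- are ignored for ordering).
The name is 5-bromo-6-methylundecane.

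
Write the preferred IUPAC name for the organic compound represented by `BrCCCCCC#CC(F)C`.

The longest chain bearing the multiple bond is 9 carbons long (nonane).
There is one C≡C triple bond, indicated by the ending -yne.
The numbering direction is chosen so that numbering from this end puts the triple bond at C-3 rather than C-6.
That gives the triple bond between C-3 and C-4; a bromo group at C-9; a fluoro group at C-2.
The substituents are ordered alphabetically, ignoring any di-/tri- multipliers.
The name is 9-bromo-2-fluoronon-3-yne.

9-bromo-2-fluoronon-3-yne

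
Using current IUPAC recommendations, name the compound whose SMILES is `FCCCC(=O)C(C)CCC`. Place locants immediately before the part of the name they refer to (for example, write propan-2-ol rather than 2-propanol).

1-fluoro-5-methyloctan-4-one

The longest carbon chain that includes the carbonyl has 8 carbons, so the parent hydride is octane.
A ketone (C=O on an internal carbon) is the principal characteristic group, giving the suffix -one.
The numbering direction is chosen so that numbering from this end puts the carbonyl group at C-4 rather than C-5.
With this numbering: the carbonyl at C-4; a fluoro group at C-1; a methyl group at C-5.
Substituent prefixes are cited in alphabetical order (multiplying prefixes like di-/tri- are ignored for ordering).
The name is 1-fluoro-5-methyloctan-4-one.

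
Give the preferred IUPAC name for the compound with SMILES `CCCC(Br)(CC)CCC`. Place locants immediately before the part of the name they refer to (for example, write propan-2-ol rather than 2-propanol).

The parent chain contains 7 carbons (heptane).
The molecule is symmetric, so either numbering direction gives the same locants.
That gives a bromo group at C-4; an ethyl group at C-4.
Substituent prefixes are cited in alphabetical order (multiplying prefixes like di-/tri- are ignored for ordering).
Putting it together: 4-bromo-4-ethylheptane.

4-bromo-4-ethylheptane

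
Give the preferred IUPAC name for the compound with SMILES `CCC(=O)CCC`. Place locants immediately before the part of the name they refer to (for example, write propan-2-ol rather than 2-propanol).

hexan-3-one

The longest chain bearing the carbonyl is 6 carbons long (hexane).
The principal characteristic group is a ketone (C=O on an internal carbon), named with the suffix -one.
Number the chain so that numbering from this end puts the carbonyl group at C-3 rather than C-4.
That gives the carbonyl at C-3.
The name is hexan-3-one.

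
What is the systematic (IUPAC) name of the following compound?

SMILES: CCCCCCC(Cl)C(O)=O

The longest carbon chain that includes the –COOH group has 8 carbons, so the parent hydride is octane.
The principal characteristic group is a carboxylic acid (terminal –COOH), named with the suffix -oic acid.
Number the chain so that the carboxylic acid carbon is C-1 by definition.
This places a chloro group at C-2.
Putting it together: 2-chlorooctanoic acid.

2-chlorooctanoic acid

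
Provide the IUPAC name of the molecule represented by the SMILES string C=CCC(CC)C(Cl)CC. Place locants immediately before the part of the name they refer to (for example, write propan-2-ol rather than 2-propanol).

Counting along the main chain through the multiple bond gives 7 carbons: the parent is heptane.
The chain contains a C=C double bond, so the unsaturation ending is -ene.
Choose the numbering such that numbering from this end puts the double bond at C-1 rather than C-6.
With this numbering: the double bond between C-1 and C-2; a chloro group at C-5; an ethyl group at C-4.
Substituent prefixes are cited in alphabetical order (multiplying prefixes like di-/tri- are ignored for ordering).
The name is 5-chloro-4-ethylhept-1-ene.

5-chloro-4-ethylhept-1-ene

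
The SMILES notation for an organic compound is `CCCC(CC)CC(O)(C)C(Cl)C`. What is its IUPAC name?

The longest carbon chain that includes the –OH group has 8 carbons, so the parent hydride is octane.
The highest-priority functional group is an alcohol (–OH), so the name ends in -ol.
Choose the numbering such that numbering from this end puts the hydroxyl group at C-3 rather than C-6.
That gives the hydroxyl at C-3; a chloro group at C-2; an ethyl group at C-5; a methyl group at C-3.
The substituents are ordered alphabetically, ignoring any di-/tri- multipliers.
Assembling the pieces gives 2-chloro-5-ethyl-3-methyloctan-3-ol.

2-chloro-5-ethyl-3-methyloctan-3-ol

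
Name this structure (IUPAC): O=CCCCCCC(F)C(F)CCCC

The longest chain bearing the –CHO group is 12 carbons long (dodecane).
An aldehyde (terminal –CHO) is the principal characteristic group, giving the suffix -al.
The numbering direction is chosen so that the aldehyde carbon is C-1 by definition.
That gives fluoro groups at C-7 and C-8.
The name is 7,8-difluorododecanal.

7,8-difluorododecanal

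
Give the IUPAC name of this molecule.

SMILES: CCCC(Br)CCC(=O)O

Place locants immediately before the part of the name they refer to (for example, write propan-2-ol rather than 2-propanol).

4-bromoheptanoic acid

The longest carbon chain that includes the –COOH group has 7 carbons, so the parent hydride is heptane.
A carboxylic acid (terminal –COOH) is the principal characteristic group, giving the suffix -oic acid.
Choose the numbering such that the carboxylic acid carbon is C-1 by definition.
That gives a bromo group at C-4.
The name is 4-bromoheptanoic acid.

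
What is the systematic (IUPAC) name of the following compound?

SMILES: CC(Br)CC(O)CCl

The longest chain bearing the –OH group is 5 carbons long (pentane).
The principal characteristic group is an alcohol (–OH), named with the suffix -ol.
Choose the numbering such that numbering from this end puts the hydroxyl group at C-2 rather than C-4.
This places the hydroxyl at C-2; a bromo group at C-4; a chloro group at C-1.
Substituent prefixes are cited in alphabetical order (multiplying prefixes like di-/tri- are ignored for ordering).
The name is 4-bromo-1-chloropentan-2-ol.

4-bromo-1-chloropentan-2-ol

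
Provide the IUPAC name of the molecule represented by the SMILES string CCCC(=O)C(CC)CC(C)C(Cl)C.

The longest carbon chain that includes the carbonyl has 9 carbons, so the parent hydride is nonane.
The highest-priority functional group is a ketone (C=O on an internal carbon), so the name ends in -one.
Number the chain so that numbering from this end puts the carbonyl group at C-4 rather than C-6.
This places the carbonyl at C-4; a chloro group at C-8; an ethyl group at C-5; a methyl group at C-7.
Substituent prefixes are cited in alphabetical order (multiplying prefixes like di-/tri- are ignored for ordering).
Assembling the pieces gives 8-chloro-5-ethyl-7-methylnonan-4-one.

8-chloro-5-ethyl-7-methylnonan-4-one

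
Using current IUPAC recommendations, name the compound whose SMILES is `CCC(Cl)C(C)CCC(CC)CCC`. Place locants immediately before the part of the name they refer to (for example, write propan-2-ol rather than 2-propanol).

The longest carbon chain is 10 atoms: the parent is decane.
The numbering direction is chosen so that the substituent locant set {3,4,7} is lower than {4,7,8} at the first point of difference.
That gives a chloro group at C-3; an ethyl group at C-7; a methyl group at C-4.
The substituents are ordered alphabetically, ignoring any di-/tri- multipliers.
Putting it together: 3-chloro-7-ethyl-4-methyldecane.

3-chloro-7-ethyl-4-methyldecane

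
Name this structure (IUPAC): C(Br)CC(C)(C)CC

1-bromo-3,3-dimethylpentane

The longest continuous carbon chain has 5 atoms, so the parent hydride is pentane.
The numbering direction is chosen so that the substituent locant set {1,3,3} is lower than {3,3,5} at the first point of difference.
With this numbering: a bromo group at C-1; two methyl groups at C-3.
Substituent prefixes are cited in alphabetical order (multiplying prefixes like di-/tri- are ignored for ordering).
Assembling the pieces gives 1-bromo-3,3-dimethylpentane.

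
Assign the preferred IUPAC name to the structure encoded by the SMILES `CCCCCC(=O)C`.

heptan-2-one

Counting along the main chain through the carbonyl gives 7 carbons: the parent is heptane.
The highest-priority functional group is a ketone (C=O on an internal carbon), so the name ends in -one.
The numbering direction is chosen so that numbering from this end puts the carbonyl group at C-2 rather than C-6.
This places the carbonyl at C-2.
Assembling the pieces gives heptan-2-one.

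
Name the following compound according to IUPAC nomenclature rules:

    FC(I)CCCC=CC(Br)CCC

Counting along the main chain through the multiple bond gives 10 carbons: the parent is decane.
The chain contains a C=C double bond, so the unsaturation ending is -ene.
Number the chain so that the substituent locant set {1,1,7} is lower than {4,10,10} at the first point of difference.
This places the double bond between C-5 and C-6; a bromo group at C-7; a fluoro group at C-1; an iodo group at C-1.
Prefixes are listed alphabetically: bromo, fluoro, iodo.
Assembling the pieces gives 7-bromo-1-fluoro-1-iododec-5-ene.

7-bromo-1-fluoro-1-iododec-5-ene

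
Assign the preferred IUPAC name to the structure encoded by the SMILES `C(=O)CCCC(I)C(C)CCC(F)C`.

9-fluoro-5-iodo-6-methyldecanal

The longest carbon chain that includes the –CHO group has 10 carbons, so the parent hydride is decane.
The principal characteristic group is an aldehyde (terminal –CHO), named with the suffix -al.
The numbering direction is chosen so that the aldehyde carbon is C-1 by definition.
This places a fluoro group at C-9; an iodo group at C-5; a methyl group at C-6.
Substituent prefixes are cited in alphabetical order (multiplying prefixes like di-/tri- are ignored for ordering).
Putting it together: 9-fluoro-5-iodo-6-methyldecanal.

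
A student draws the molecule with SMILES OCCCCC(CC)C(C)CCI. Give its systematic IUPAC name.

The longest chain bearing the –OH group is 8 carbons long (octane).
The principal characteristic group is an alcohol (–OH), named with the suffix -ol.
Choose the numbering such that numbering from this end puts the hydroxyl group at C-1 rather than C-8.
With this numbering: the hydroxyl at C-1; an ethyl group at C-5; an iodo group at C-8; a methyl group at C-6.
Substituent prefixes are cited in alphabetical order (multiplying prefixes like di-/tri- are ignored for ordering).
Assembling the pieces gives 5-ethyl-8-iodo-6-methyloctan-1-ol.

5-ethyl-8-iodo-6-methyloctan-1-ol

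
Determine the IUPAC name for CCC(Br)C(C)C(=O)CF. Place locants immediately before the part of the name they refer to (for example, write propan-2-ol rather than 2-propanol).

4-bromo-1-fluoro-3-methylhexan-2-one

The longest chain bearing the carbonyl is 6 carbons long (hexane).
A ketone (C=O on an internal carbon) is the principal characteristic group, giving the suffix -one.
The numbering direction is chosen so that numbering from this end puts the carbonyl group at C-2 rather than C-5.
This places the carbonyl at C-2; a bromo group at C-4; a fluoro group at C-1; a methyl group at C-3.
Substituent prefixes are cited in alphabetical order (multiplying prefixes like di-/tri- are ignored for ordering).
Putting it together: 4-bromo-1-fluoro-3-methylhexan-2-one.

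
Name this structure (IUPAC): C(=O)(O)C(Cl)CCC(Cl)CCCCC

2,5-dichlorodecanoic acid

The longest carbon chain that includes the –COOH group has 10 carbons, so the parent hydride is decane.
The highest-priority functional group is a carboxylic acid (terminal –COOH), so the name ends in -oic acid.
Choose the numbering such that the carboxylic acid carbon is C-1 by definition.
With this numbering: chloro groups at C-2 and C-5.
The name is 2,5-dichlorodecanoic acid.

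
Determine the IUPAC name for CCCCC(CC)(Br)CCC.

The longest carbon chain is 8 atoms: the parent is octane.
Number the chain so that the substituent locant set {4,4} is lower than {5,5} at the first point of difference.
With this numbering: a bromo group at C-4; an ethyl group at C-4.
Prefixes are listed alphabetically: bromo, ethyl.
Putting it together: 4-bromo-4-ethyloctane.

4-bromo-4-ethyloctane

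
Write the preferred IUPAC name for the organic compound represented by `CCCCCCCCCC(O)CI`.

The longest carbon chain that includes the –OH group has 11 carbons, so the parent hydride is undecane.
The principal characteristic group is an alcohol (–OH), named with the suffix -ol.
The numbering direction is chosen so that numbering from this end puts the hydroxyl group at C-2 rather than C-10.
With this numbering: the hydroxyl at C-2; an iodo group at C-1.
The name is 1-iodoundecan-2-ol.

1-iodoundecan-2-ol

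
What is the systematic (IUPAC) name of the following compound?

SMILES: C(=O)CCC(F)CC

4-fluorohexanal

The longest chain bearing the –CHO group is 6 carbons long (hexane).
An aldehyde (terminal –CHO) is the principal characteristic group, giving the suffix -al.
Number the chain so that the aldehyde carbon is C-1 by definition.
With this numbering: a fluoro group at C-4.
Putting it together: 4-fluorohexanal.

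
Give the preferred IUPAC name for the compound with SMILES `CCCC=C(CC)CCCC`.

5-ethylnon-4-ene

Counting along the main chain through the multiple bond gives 9 carbons: the parent is nonane.
The chain contains a C=C double bond, so the unsaturation ending is -ene.
The numbering direction is chosen so that numbering from this end puts the double bond at C-4 rather than C-5.
With this numbering: the double bond between C-4 and C-5; an ethyl group at C-5.
The name is 5-ethylnon-4-ene.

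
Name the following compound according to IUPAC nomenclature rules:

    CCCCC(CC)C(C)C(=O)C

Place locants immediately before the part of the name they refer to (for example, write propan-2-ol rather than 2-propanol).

4-ethyl-3-methyloctan-2-one

Counting along the main chain through the carbonyl gives 8 carbons: the parent is octane.
A ketone (C=O on an internal carbon) is the principal characteristic group, giving the suffix -one.
The numbering direction is chosen so that numbering from this end puts the carbonyl group at C-2 rather than C-7.
With this numbering: the carbonyl at C-2; an ethyl group at C-4; a methyl group at C-3.
Substituent prefixes are cited in alphabetical order (multiplying prefixes like di-/tri- are ignored for ordering).
Putting it together: 4-ethyl-3-methyloctan-2-one.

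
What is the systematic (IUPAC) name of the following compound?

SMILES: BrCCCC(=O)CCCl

The longest chain bearing the carbonyl is 6 carbons long (hexane).
The highest-priority functional group is a ketone (C=O on an internal carbon), so the name ends in -one.
Number the chain so that numbering from this end puts the carbonyl group at C-3 rather than C-4.
This places the carbonyl at C-3; a bromo group at C-6; a chloro group at C-1.
Prefixes are listed alphabetically: bromo, chloro.
The name is 6-bromo-1-chlorohexan-3-one.

6-bromo-1-chlorohexan-3-one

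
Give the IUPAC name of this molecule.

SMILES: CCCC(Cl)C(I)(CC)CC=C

The longest carbon chain that includes the multiple bond has 8 carbons, so the parent hydride is octane.
There is one C=C double bond, indicated by the ending -ene.
The numbering direction is chosen so that numbering from this end puts the double bond at C-1 rather than C-7.
This places the double bond between C-1 and C-2; a chloro group at C-5; an ethyl group at C-4; an iodo group at C-4.
Prefixes are listed alphabetically: chloro, ethyl, iodo.
Assembling the pieces gives 5-chloro-4-ethyl-4-iodooct-1-ene.

5-chloro-4-ethyl-4-iodooct-1-ene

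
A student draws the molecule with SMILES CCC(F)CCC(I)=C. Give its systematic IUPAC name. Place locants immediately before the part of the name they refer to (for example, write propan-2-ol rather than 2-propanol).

5-fluoro-2-iodohept-1-ene

The longest chain bearing the multiple bond is 7 carbons long (heptane).
There is one C=C double bond, indicated by the ending -ene.
Choose the numbering such that numbering from this end puts the double bond at C-1 rather than C-6.
With this numbering: the double bond between C-1 and C-2; a fluoro group at C-5; an iodo group at C-2.
The substituents are ordered alphabetically, ignoring any di-/tri- multipliers.
Putting it together: 5-fluoro-2-iodohept-1-ene.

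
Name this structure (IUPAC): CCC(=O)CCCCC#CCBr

The longest chain bearing the carbonyl and the multiple bond is 10 carbons long (decane).
The principal characteristic group is a ketone (C=O on an internal carbon), named with the suffix -one.
A C≡C triple bond in the chain gives the infix -yne-.
Choose the numbering such that numbering from this end puts the carbonyl group at C-3 rather than C-8.
With this numbering: the carbonyl at C-3; the triple bond between C-8 and C-9; a bromo group at C-10.
The name is 10-bromodec-8-yn-3-one.

10-bromodec-8-yn-3-one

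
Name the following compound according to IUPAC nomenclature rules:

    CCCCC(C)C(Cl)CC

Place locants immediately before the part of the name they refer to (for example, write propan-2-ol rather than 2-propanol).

3-chloro-4-methyloctane

The longest carbon chain is 8 atoms: the parent is octane.
Number the chain so that the substituent locant set {3,4} is lower than {5,6} at the first point of difference.
This places a chloro group at C-3; a methyl group at C-4.
The substituents are ordered alphabetically, ignoring any di-/tri- multipliers.
Putting it together: 3-chloro-4-methyloctane.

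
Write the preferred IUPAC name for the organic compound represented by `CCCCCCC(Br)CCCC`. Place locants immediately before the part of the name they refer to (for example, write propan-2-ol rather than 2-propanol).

5-bromoundecane

The longest carbon chain is 11 atoms: the parent is undecane.
Number the chain so that the substituent locant set {5} is lower than {7} at the first point of difference.
This places a bromo group at C-5.
Putting it together: 5-bromoundecane.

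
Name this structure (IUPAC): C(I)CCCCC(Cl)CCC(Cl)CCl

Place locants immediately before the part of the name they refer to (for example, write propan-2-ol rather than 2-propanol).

The longest carbon chain is 10 atoms: the parent is decane.
Choose the numbering such that the substituent locant set {1,2,5,10} is lower than {1,6,9,10} at the first point of difference.
This places chloro groups at C-1 and C-2 and C-5; an iodo group at C-10.
Substituent prefixes are cited in alphabetical order (multiplying prefixes like di-/tri- are ignored for ordering).
Assembling the pieces gives 1,2,5-trichloro-10-iododecane.

1,2,5-trichloro-10-iododecane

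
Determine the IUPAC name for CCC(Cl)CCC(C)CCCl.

The longest continuous carbon chain has 8 atoms, so the parent hydride is octane.
Number the chain so that the substituent locant set {1,3,6} is lower than {3,6,8} at the first point of difference.
With this numbering: chloro groups at C-1 and C-6; a methyl group at C-3.
Substituent prefixes are cited in alphabetical order (multiplying prefixes like di-/tri- are ignored for ordering).
Assembling the pieces gives 1,6-dichloro-3-methyloctane.

1,6-dichloro-3-methyloctane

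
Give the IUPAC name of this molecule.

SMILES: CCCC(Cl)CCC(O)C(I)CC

7-chloro-3-iododecan-4-ol

The longest chain bearing the –OH group is 10 carbons long (decane).
The highest-priority functional group is an alcohol (–OH), so the name ends in -ol.
Number the chain so that numbering from this end puts the hydroxyl group at C-4 rather than C-7.
That gives the hydroxyl at C-4; a chloro group at C-7; an iodo group at C-3.
The substituents are ordered alphabetically, ignoring any di-/tri- multipliers.
Putting it together: 7-chloro-3-iododecan-4-ol.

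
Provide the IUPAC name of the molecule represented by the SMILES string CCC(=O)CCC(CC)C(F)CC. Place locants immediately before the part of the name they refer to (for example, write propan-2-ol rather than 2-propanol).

6-ethyl-7-fluorononan-3-one

The longest carbon chain that includes the carbonyl has 9 carbons, so the parent hydride is nonane.
A ketone (C=O on an internal carbon) is the principal characteristic group, giving the suffix -one.
Number the chain so that numbering from this end puts the carbonyl group at C-3 rather than C-7.
With this numbering: the carbonyl at C-3; an ethyl group at C-6; a fluoro group at C-7.
The substituents are ordered alphabetically, ignoring any di-/tri- multipliers.
Putting it together: 6-ethyl-7-fluorononan-3-one.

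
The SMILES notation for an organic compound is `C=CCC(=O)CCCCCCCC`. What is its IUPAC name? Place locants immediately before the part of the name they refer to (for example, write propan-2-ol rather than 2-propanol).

The longest chain bearing the carbonyl and the multiple bond is 12 carbons long (dodecane).
The highest-priority functional group is a ketone (C=O on an internal carbon), so the name ends in -one.
A C=C double bond in the chain gives the infix -ene-.
Number the chain so that numbering from this end puts the carbonyl group at C-4 rather than C-9.
That gives the carbonyl at C-4; the double bond between C-1 and C-2.
Assembling the pieces gives dodec-1-en-4-one.

dodec-1-en-4-one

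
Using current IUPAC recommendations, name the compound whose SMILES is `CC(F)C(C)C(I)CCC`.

The longest carbon chain is 7 atoms: the parent is heptane.
Number the chain so that the substituent locant set {2,3,4} is lower than {4,5,6} at the first point of difference.
This places a fluoro group at C-2; an iodo group at C-4; a methyl group at C-3.
Prefixes are listed alphabetically: fluoro, iodo, methyl.
The name is 2-fluoro-4-iodo-3-methylheptane.

2-fluoro-4-iodo-3-methylheptane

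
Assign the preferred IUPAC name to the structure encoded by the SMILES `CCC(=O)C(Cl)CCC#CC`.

The longest chain bearing the carbonyl and the multiple bond is 9 carbons long (nonane).
A ketone (C=O on an internal carbon) is the principal characteristic group, giving the suffix -one.
There is one C≡C triple bond, indicated by the ending -yne.
The numbering direction is chosen so that numbering from this end puts the carbonyl group at C-3 rather than C-7.
This places the carbonyl at C-3; the triple bond between C-7 and C-8; a chloro group at C-4.
Assembling the pieces gives 4-chloronon-7-yn-3-one.

4-chloronon-7-yn-3-one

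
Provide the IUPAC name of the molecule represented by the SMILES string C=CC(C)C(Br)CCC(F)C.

The longest carbon chain that includes the multiple bond has 8 carbons, so the parent hydride is octane.
The chain contains a C=C double bond, so the unsaturation ending is -ene.
The numbering direction is chosen so that numbering from this end puts the double bond at C-1 rather than C-7.
With this numbering: the double bond between C-1 and C-2; a bromo group at C-4; a fluoro group at C-7; a methyl group at C-3.
Prefixes are listed alphabetically: bromo, fluoro, methyl.
Assembling the pieces gives 4-bromo-7-fluoro-3-methyloct-1-ene.

4-bromo-7-fluoro-3-methyloct-1-ene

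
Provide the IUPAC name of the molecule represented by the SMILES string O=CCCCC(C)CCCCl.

The longest chain bearing the –CHO group is 8 carbons long (octane).
The principal characteristic group is an aldehyde (terminal –CHO), named with the suffix -al.
The numbering direction is chosen so that the aldehyde carbon is C-1 by definition.
This places a chloro group at C-8; a methyl group at C-5.
The substituents are ordered alphabetically, ignoring any di-/tri- multipliers.
Putting it together: 8-chloro-5-methyloctanal.

8-chloro-5-methyloctanal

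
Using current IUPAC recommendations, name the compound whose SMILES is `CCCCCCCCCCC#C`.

dodec-1-yne

The longest chain bearing the multiple bond is 12 carbons long (dodecane).
The chain contains a C≡C triple bond, so the unsaturation ending is -yne.
Number the chain so that numbering from this end puts the triple bond at C-1 rather than C-11.
This places the triple bond between C-1 and C-2.
Assembling the pieces gives dodec-1-yne.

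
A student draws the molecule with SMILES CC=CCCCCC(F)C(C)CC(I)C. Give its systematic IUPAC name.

The longest carbon chain that includes the multiple bond has 12 carbons, so the parent hydride is dodecane.
There is one C=C double bond, indicated by the ending -ene.
Number the chain so that numbering from this end puts the double bond at C-2 rather than C-10.
That gives the double bond between C-2 and C-3; a fluoro group at C-8; an iodo group at C-11; a methyl group at C-9.
Substituent prefixes are cited in alphabetical order (multiplying prefixes like di-/tri- are ignored for ordering).
Assembling the pieces gives 8-fluoro-11-iodo-9-methyldodec-2-ene.

8-fluoro-11-iodo-9-methyldodec-2-ene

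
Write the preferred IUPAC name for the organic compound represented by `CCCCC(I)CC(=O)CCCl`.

The longest carbon chain that includes the carbonyl has 9 carbons, so the parent hydride is nonane.
A ketone (C=O on an internal carbon) is the principal characteristic group, giving the suffix -one.
Choose the numbering such that numbering from this end puts the carbonyl group at C-3 rather than C-7.
With this numbering: the carbonyl at C-3; a chloro group at C-1; an iodo group at C-5.
Substituent prefixes are cited in alphabetical order (multiplying prefixes like di-/tri- are ignored for ordering).
The name is 1-chloro-5-iodononan-3-one.

1-chloro-5-iodononan-3-one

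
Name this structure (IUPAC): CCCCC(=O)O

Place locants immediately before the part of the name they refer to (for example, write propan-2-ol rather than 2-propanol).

The longest chain bearing the –COOH group is 5 carbons long (pentane).
The principal characteristic group is a carboxylic acid (terminal –COOH), named with the suffix -oic acid.
The numbering direction is chosen so that the carboxylic acid carbon is C-1 by definition.
The name is pentanoic acid.

pentanoic acid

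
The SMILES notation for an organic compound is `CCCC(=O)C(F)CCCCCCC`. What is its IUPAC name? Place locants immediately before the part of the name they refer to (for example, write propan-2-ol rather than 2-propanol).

The longest chain bearing the carbonyl is 12 carbons long (dodecane).
A ketone (C=O on an internal carbon) is the principal characteristic group, giving the suffix -one.
Number the chain so that numbering from this end puts the carbonyl group at C-4 rather than C-9.
With this numbering: the carbonyl at C-4; a fluoro group at C-5.
Assembling the pieces gives 5-fluorododecan-4-one.

5-fluorododecan-4-one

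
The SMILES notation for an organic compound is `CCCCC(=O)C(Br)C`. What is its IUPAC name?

Counting along the main chain through the carbonyl gives 7 carbons: the parent is heptane.
A ketone (C=O on an internal carbon) is the principal characteristic group, giving the suffix -one.
Number the chain so that numbering from this end puts the carbonyl group at C-3 rather than C-5.
This places the carbonyl at C-3; a bromo group at C-2.
The name is 2-bromoheptan-3-one.

2-bromoheptan-3-one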